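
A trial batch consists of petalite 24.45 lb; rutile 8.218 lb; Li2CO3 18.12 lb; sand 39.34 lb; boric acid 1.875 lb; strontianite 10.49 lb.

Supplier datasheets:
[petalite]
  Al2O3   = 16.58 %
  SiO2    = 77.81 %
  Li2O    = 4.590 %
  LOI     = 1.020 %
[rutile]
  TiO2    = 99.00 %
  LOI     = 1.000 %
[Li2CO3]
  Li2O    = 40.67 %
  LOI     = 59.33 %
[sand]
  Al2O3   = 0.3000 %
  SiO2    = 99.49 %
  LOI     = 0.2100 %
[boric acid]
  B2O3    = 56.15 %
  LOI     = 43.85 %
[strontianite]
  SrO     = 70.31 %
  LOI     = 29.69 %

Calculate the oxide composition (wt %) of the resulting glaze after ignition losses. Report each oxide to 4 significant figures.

Glass mass = 87.39 lb (batch 102.5 − LOI 15.10).
Composition: Al2O3 4.774%, SrO 8.440%, TiO2 9.310%, SiO2 66.56%, B2O3 1.205%, Li2O 9.717%

Working values are shown rounded off to 4 significant figures between the steps. Full float precision is kept throughout; every reported number is rounded exactly once — all derived quantities, which include the yield, the totals, ignition loss, net glass mass, six oxide percentages, are re-derived in exact precision, as written in the question or the answer, using the weight values per 87.39 lb of glass.
Oxide-by-oxide delivered mass:
  Al2O3: 24.45·0.1658 + 39.34·0.003000 = 4.172 lb
  SrO: 10.49·0.7031 = 7.376 lb
  TiO2: 8.218·0.9900 = 8.136 lb
  SiO2: 24.45·0.7781 + 39.34·0.9949 = 58.16 lb
  B2O3: 1.875·0.5615 = 1.053 lb
  Li2O: 24.45·0.04590 + 18.12·0.4067 = 8.492 lb
LOI: 24.45·0.01020 + 8.218·0.01000 + 18.12·0.5933 + 39.34·0.002100 + 1.875·0.4385 + 10.49·0.2969 = 15.10 lb
The glass mass, total less LOI, = 102.5 − 15.10 = 87.39 lb (= the summed oxide contributions)
wt % = oxide mass / glass mass × 100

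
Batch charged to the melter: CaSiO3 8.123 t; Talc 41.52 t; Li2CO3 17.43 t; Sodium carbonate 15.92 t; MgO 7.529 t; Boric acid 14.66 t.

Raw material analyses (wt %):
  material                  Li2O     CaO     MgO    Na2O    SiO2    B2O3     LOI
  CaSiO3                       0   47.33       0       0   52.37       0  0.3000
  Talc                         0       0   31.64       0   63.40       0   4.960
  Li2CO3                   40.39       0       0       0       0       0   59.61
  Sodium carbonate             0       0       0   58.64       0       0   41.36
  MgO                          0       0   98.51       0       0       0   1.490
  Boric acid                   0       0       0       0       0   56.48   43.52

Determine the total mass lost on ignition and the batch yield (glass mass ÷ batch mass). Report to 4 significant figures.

Every computation runs at exact precision through the solve. Values along the way are printed rounded to 4 significant figures on the page. Every reported figure is rounded just once. Derived quantities (LOI, totals, the yield, net glass mass, six oxide percentages) are re-derived using the weight values for 79.63 t of glass in full float precision, exactly as printed in either problem or answer.
Loss on ignition, line by line:
  CaSiO3: 8.123 × 0.003000 = 0.02437 t
  Talc: 41.52 × 0.04960 = 2.059 t
  Li2CO3: 17.43 × 0.5961 = 10.39 t
  Sodium carbonate: 15.92 × 0.4136 = 6.585 t
  MgO: 7.529 × 0.01490 = 0.1122 t
  Boric acid: 14.66 × 0.4352 = 6.380 t
Total LOI = 25.55 t
Glass = batch − LOI = 105.2 − 25.55 = 79.63 t

LOI loss = 25.55 t; glass = 79.63 t; yield = 75.71%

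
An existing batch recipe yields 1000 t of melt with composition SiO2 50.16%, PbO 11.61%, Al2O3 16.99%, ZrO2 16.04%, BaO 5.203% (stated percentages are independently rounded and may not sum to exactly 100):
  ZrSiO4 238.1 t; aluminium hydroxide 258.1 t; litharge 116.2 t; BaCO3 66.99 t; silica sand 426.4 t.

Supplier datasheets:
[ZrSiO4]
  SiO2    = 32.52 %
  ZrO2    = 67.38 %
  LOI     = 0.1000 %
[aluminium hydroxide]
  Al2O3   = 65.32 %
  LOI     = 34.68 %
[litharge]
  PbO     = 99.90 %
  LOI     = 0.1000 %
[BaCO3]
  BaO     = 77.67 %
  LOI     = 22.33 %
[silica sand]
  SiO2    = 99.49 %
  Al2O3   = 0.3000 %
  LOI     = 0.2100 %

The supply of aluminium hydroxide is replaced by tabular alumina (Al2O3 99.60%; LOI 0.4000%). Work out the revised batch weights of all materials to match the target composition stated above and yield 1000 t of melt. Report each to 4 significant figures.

Revised batch per 1000 t melt:
  ZrSiO4: 238.1 t
  tabular alumina: 169.3 t
  litharge: 116.2 t
  BaCO3: 66.99 t
  silica sand: 426.4 t
Total batch = 1017 t; LOI loss = 16.89 t

All internal work holds exact precision through the solve — mid-chain values are printed rounded to 4 significant digits across the worked steps — each reported result takes a single rounding — all derived quantities, which include five oxide percentages, ignition loss, net glass mass, the yield, totals, are carried in full float precision, as they appear in the problem or answer text, from the batch weights at 1000 t of glass.
Target masses of each oxide per 1000 t melt:
  SiO2: 50.16% × 1000 = 501.6 t
  PbO: 11.61% × 1000 = 116.1 t
  Al2O3: 16.99% × 1000 = 169.9 t
  ZrO2: 16.04% × 1000 = 160.4 t
  BaO: 5.203% × 1000 = 52.03 t
Mass-balance tally per oxide applying the batch weights above, against the basis in use (target by target, the sums agree inside rounding margins):
  SiO2: 238.1·0.3252 + 426.4·0.9949 = 501.7 t (target 501.6 t)
  PbO: 116.2·0.9990 = 116.1 t (target 116.1 t)
  Al2O3: 169.3·0.9960 + 426.4·0.003000 = 169.9 t (target 169.9 t)
  ZrO2: 238.1·0.6738 = 160.4 t (target 160.4 t)
  BaO: 66.99·0.7767 = 52.03 t (target 52.03 t)
Consistency of the glass mass: the batch minus its LOI: 1000 t (oxide target masses add up to 1000 t; the stated basis being 1000 t — gaps are rounding artifacts).
Summing the batch: Σ batch = 1017 t; ignition loss, Σ(batch × LOI) = 16.89 t; yield = glass ÷ total batch = 98.34%.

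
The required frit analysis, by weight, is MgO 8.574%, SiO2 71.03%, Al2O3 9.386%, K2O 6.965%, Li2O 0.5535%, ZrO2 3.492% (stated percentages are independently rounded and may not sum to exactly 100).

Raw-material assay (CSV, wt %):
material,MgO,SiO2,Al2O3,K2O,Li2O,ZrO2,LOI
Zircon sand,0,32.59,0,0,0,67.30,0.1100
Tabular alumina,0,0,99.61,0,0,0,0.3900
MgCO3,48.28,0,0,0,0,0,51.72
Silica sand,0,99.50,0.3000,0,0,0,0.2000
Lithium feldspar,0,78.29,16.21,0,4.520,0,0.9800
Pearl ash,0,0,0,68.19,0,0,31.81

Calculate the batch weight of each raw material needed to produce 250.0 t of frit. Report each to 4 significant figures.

Batch per 250.0 t frit:
  Zircon sand: 12.97 t
  Tabular alumina: 18.12 t
  MgCO3: 44.40 t
  Silica sand: 150.1 t
  Lithium feldspar: 30.61 t
  Pearl ash: 25.54 t
Total batch = 281.7 t; LOI loss = 31.77 t; yield = 88.72%

The working math holds exact precision all the way through. The intermediate values are rounded off to 4 significant digits as shown. Every reported result receives exactly one rounding — the derived quantities (LOI, net glass mass, totals, yield, six oxide percentages) are re-derived at exact precision from the weighed amounts on 250.0 t of glass as they appear in the problem or answer text.
Target oxide masses per 250.0 t frit:
  MgO: 8.574% × 250.0 = 21.44 t
  SiO2: 71.03% × 250.0 = 177.6 t
  Al2O3: 9.386% × 250.0 = 23.46 t
  K2O: 6.965% × 250.0 = 17.41 t
  Li2O: 0.5535% × 250.0 = 1.384 t
  ZrO2: 3.492% × 250.0 = 8.730 t
Mass-balance tally per oxide per the reported batch figures, under the basis named above (delivered sums recover each target exact up to rounding of places):
  MgO: 44.40·0.4828 = 21.44 t (target 21.44 t)
  SiO2: 12.97·0.3259 + 150.1·0.9950 + 30.61·0.7829 = 177.5 t (target 177.6 t)
  Al2O3: 18.12·0.9961 + 150.1·0.003000 + 30.61·0.1621 = 23.46 t (target 23.46 t)
  K2O: 25.54·0.6819 = 17.42 t (target 17.41 t)
  Li2O: 30.61·0.04520 = 1.384 t (target 1.384 t)
  ZrO2: 12.97·0.6730 = 8.729 t (target 8.730 t)
Glass-mass bookkeeping: batch Σ − ignition loss = 250.0 t (targets for the oxides total 250.0 t; with the basis standing at 250.0 t — rounding explains the deltas).
Adding the batch up: Σ batch = 281.7 t; LOI loss = Σ batch·LOI = 31.77 t; yield: glass divided by total = 88.72%.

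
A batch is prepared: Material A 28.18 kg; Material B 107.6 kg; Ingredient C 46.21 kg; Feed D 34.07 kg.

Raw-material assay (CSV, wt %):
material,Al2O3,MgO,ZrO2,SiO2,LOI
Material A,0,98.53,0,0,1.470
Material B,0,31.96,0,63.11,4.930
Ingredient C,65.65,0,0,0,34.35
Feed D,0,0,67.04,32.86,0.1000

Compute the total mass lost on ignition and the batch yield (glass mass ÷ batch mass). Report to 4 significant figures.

LOI loss = 21.63 kg; glass = 194.4 kg; yield = 89.99%

Every computation maintains exact precision all the way through; working values are displayed, with 4-significant-figure rounding, within the worked lines; exactly one rounding goes into each reported number; all derived quantities (LOI, yield, glass mass, totals, four oxide percentages) are computed at full precision using the weight values on 194.4 kg of glass, as given in question or answer.
Material-by-material LOI:
  Material A: 28.18 × 0.01470 = 0.4142 kg
  Material B: 107.6 × 0.04930 = 5.305 kg
  Ingredient C: 46.21 × 0.3435 = 15.87 kg
  Feed D: 34.07 × 0.001000 = 0.03407 kg
Total LOI = 21.63 kg
Glass = batch − LOI = 216.1 − 21.63 = 194.4 kg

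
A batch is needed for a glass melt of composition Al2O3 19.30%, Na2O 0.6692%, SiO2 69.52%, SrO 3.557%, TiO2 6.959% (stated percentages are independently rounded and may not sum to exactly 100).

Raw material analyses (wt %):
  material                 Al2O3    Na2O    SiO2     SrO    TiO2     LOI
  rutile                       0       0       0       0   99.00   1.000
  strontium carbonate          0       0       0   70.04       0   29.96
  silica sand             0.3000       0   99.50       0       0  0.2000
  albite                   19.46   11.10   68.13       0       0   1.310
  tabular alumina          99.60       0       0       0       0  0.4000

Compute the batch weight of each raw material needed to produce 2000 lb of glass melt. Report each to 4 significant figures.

Batch per 2000 lb glass melt:
  rutile: 140.6 lb
  strontium carbonate: 101.6 lb
  silica sand: 1315 lb
  albite: 120.6 lb
  tabular alumina: 360.0 lb
Total batch = 2038 lb; LOI loss = 37.50 lb; yield = 98.16%

Working values are displayed (rounded to 4 significant digits) alongside each step; full float precision is maintained at every stage. Every reported figure carries a single rounding — the derived quantities, including the yield, the totals, glass mass, ignition loss, five oxide percentages, are rebuilt starting from the weights on 2000 lb of glass in exact precision, as set out in either problem or answer.
Oxide-by-oxide targets in 2000 lb glass melt:
  Al2O3: 19.30% × 2000 = 386.0 lb
  Na2O: 0.6692% × 2000 = 13.38 lb
  SiO2: 69.52% × 2000 = 1390 lb
  SrO: 3.557% × 2000 = 71.14 lb
  TiO2: 6.959% × 2000 = 139.2 lb
Sums-versus-targets review given the weights on record, against the basis in use (each sum matches its target mass inside rounding margins):
  Al2O3: 1315·0.003000 + 120.6·0.1946 + 360.0·0.9960 = 386.0 lb (target 386.0 lb)
  Na2O: 120.6·0.1110 = 13.39 lb (target 13.38 lb)
  SiO2: 1315·0.9950 + 120.6·0.6813 = 1391 lb (target 1390 lb)
  SrO: 101.6·0.7004 = 71.16 lb (target 71.14 lb)
  TiO2: 140.6·0.9900 = 139.2 lb (target 139.2 lb)
Auditing the glass mass value: whole batch net of LOI = 2000 lb (summing oxide targets gives 2000 lb; stated basis 2000 lb — any gap is answer rounding).
Batch total: Σ batch = 2038 lb; LOI loss = Σ batch·LOI = 37.50 lb; the yield ratio, glass ÷ batch: 98.16%.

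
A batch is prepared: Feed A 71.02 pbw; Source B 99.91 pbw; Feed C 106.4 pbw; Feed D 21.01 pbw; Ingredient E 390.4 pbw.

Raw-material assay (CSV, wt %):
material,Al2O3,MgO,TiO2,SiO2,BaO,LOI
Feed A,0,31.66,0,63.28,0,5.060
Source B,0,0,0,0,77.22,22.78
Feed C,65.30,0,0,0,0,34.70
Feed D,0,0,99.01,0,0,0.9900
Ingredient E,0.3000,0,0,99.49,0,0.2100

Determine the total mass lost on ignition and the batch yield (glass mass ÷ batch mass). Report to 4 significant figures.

Every computation keeps exact precision in all steps. In-progress results are printed rounded to 4 significant figures on the page; every reported figure is rounded just once — all derived quantities are recomputed at full precision (glass mass, the five compositions, totals, LOI, the yield) using the weight values on 624.4 pbw of glass precisely as stated by the problem or the answer.
Material-by-material LOI:
  Feed A: 71.02 × 0.05060 = 3.594 pbw
  Source B: 99.91 × 0.2278 = 22.76 pbw
  Feed C: 106.4 × 0.3470 = 36.92 pbw
  Feed D: 21.01 × 0.009900 = 0.2080 pbw
  Ingredient E: 390.4 × 0.002100 = 0.8198 pbw
Total LOI = 64.30 pbw
Glass = batch − LOI = 688.7 − 64.30 = 624.4 pbw

LOI loss = 64.30 pbw; glass = 624.4 pbw; yield = 90.66%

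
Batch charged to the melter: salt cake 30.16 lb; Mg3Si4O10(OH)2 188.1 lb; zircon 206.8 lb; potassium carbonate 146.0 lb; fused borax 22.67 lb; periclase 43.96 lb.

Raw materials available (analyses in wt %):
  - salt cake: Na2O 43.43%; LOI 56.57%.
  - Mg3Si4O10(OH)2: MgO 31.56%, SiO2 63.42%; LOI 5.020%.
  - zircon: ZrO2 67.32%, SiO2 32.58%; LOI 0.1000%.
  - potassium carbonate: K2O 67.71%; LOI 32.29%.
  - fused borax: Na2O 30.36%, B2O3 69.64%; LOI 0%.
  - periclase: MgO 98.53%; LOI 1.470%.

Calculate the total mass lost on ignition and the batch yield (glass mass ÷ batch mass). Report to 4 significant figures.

Working values are shown (rounded to 4 significant figures) when written out; the working math maintains full float precision in all steps; a single rounding yields every reported number. Derived quantities (the six compositions, the yield, ignition loss, glass mass, the totals) are recomputed in full precision using the weight values on 563.2 lb of glass as they appear in the question or the answer.
Ignition loss by material:
  salt cake: 30.16 × 0.5657 = 17.06 lb
  Mg3Si4O10(OH)2: 188.1 × 0.05020 = 9.443 lb
  zircon: 206.8 × 0.001000 = 0.2068 lb
  potassium carbonate: 146.0 × 0.3229 = 47.14 lb
  fused borax: 22.67 × 0 = 0 lb
  periclase: 43.96 × 0.01470 = 0.6462 lb
Total LOI = 74.50 lb
Glass = batch − LOI = 637.7 − 74.50 = 563.2 lb

LOI loss = 74.50 lb; glass = 563.2 lb; yield = 88.32%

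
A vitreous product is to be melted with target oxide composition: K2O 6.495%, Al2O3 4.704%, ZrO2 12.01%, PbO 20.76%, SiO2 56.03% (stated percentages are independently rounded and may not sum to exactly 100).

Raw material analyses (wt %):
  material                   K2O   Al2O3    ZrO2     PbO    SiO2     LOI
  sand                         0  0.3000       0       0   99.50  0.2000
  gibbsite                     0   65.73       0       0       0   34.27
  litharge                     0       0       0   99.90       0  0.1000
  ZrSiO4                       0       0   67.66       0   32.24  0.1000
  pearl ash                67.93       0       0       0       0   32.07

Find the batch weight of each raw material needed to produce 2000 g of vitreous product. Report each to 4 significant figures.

Batch per 2000 g vitreous product:
  sand: 1011 g
  gibbsite: 138.5 g
  litharge: 415.6 g
  ZrSiO4: 355.0 g
  pearl ash: 191.2 g
Total batch = 2111 g; LOI loss = 111.6 g; yield = 94.72%

Working values are displayed with 4-significant-figure rounding in the printout. Every computation maintains exact precision all the way through; exactly one rounding is applied to every reported number; all derived quantities (ignition loss, net glass mass, the totals, five oxide percentages, the yield) are recomputed using the weight values on 2000 g of glass in full float precision, precisely as stated by problem or answer.
Per-oxide target masses for 2000 g vitreous product:
  K2O: 6.495% × 2000 = 129.9 g
  Al2O3: 4.704% × 2000 = 94.08 g
  ZrO2: 12.01% × 2000 = 240.2 g
  PbO: 20.76% × 2000 = 415.2 g
  SiO2: 56.03% × 2000 = 1121 g
Verifying the oxide balance on the weights just shown, relative to the basis at hand (delivered sums recover each target once rounding is allowed for):
  K2O: 191.2·0.6793 = 129.9 g (target 129.9 g)
  Al2O3: 1011·0.003000 + 138.5·0.6573 = 94.07 g (target 94.08 g)
  ZrO2: 355.0·0.6766 = 240.2 g (target 240.2 g)
  PbO: 415.6·0.9990 = 415.2 g (target 415.2 g)
  SiO2: 1011·0.9950 + 355.0·0.3224 = 1120 g (target 1121 g)
Auditing the glass mass value: batch total minus LOI = 2000 g (the Σ of target masses is 2000 g; against the stated basis, 2000 g — gaps are rounding artifacts).
Batch grand total — Σ batch = 2111 g; the LOI term Σ batch·LOI equals 111.6 g; as yield: glass ÷ batch → 94.72%.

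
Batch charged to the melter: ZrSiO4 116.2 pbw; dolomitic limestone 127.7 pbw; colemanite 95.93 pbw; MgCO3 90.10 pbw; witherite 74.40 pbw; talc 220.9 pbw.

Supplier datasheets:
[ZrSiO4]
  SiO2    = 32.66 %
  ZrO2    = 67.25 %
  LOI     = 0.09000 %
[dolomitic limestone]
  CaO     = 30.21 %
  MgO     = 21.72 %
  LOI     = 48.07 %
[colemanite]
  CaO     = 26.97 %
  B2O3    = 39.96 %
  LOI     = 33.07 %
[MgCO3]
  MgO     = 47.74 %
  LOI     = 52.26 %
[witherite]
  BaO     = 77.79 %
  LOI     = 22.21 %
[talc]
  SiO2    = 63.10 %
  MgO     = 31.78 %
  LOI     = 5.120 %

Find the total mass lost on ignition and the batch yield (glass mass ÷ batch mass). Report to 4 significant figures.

Mid-chain values are printed (rounded to four significant figures) on the page. The working math keeps full float precision at every stage — every reported result receives exactly one rounding — the derived quantities (totals, the yield, glass mass, ignition loss, the six compositions) are re-derived in full precision from the batch weights per 557.1 pbw of glass as quoted within either problem or answer.
Each material's LOI contribution:
  ZrSiO4: 116.2 × 9.000e-04 = 0.1046 pbw
  dolomitic limestone: 127.7 × 0.4807 = 61.39 pbw
  colemanite: 95.93 × 0.3307 = 31.72 pbw
  MgCO3: 90.10 × 0.5226 = 47.09 pbw
  witherite: 74.40 × 0.2221 = 16.52 pbw
  talc: 220.9 × 0.05120 = 11.31 pbw
Total LOI = 168.1 pbw
Glass = batch − LOI = 725.2 − 168.1 = 557.1 pbw

LOI loss = 168.1 pbw; glass = 557.1 pbw; yield = 76.82%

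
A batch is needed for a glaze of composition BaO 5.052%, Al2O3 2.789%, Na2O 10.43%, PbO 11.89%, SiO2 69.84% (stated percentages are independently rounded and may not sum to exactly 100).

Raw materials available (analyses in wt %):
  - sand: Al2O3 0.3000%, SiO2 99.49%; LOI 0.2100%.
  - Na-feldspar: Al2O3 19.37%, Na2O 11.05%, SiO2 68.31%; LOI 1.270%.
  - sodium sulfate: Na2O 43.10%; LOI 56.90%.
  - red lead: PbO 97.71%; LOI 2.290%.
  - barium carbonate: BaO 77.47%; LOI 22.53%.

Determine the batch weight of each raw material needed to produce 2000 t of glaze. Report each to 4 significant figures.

The working math carries exact precision throughout. Working values are printed, with 4-significant-figure rounding, between the steps; exactly one rounding lands on every reported result — derived quantities are computed in exact precision (glass mass, yield, the five compositions, LOI, the totals) using the weight values on 2000 t of glass, precisely as stated by the problem or answer text.
Oxide-by-oxide targets in 2000 t glaze:
  BaO: 5.052% × 2000 = 101.0 t
  Al2O3: 2.789% × 2000 = 55.78 t
  Na2O: 10.43% × 2000 = 208.6 t
  PbO: 11.89% × 2000 = 237.8 t
  SiO2: 69.84% × 2000 = 1397 t
Balance tally, oxide-wise, applying the batch weights above, under the basis named above (sums match the target masses within answer rounding):
  BaO: 130.4·0.7747 = 101.0 t (target 101.0 t)
  Al2O3: 1219·0.003000 + 269.1·0.1937 = 55.78 t (target 55.78 t)
  Na2O: 269.1·0.1105 + 415.0·0.4310 = 208.6 t (target 208.6 t)
  PbO: 243.4·0.9771 = 237.8 t (target 237.8 t)
  SiO2: 1219·0.9949 + 269.1·0.6831 = 1397 t (target 1397 t)
Glass-mass sanity pass: Σ batch − LOI loss = 2000 t (targets for the oxides total 2000 t; stated basis 2000 t — rounding explains the deltas).
Summing the batch: Σ batch = 2277 t; ignition loss, Σ(batch × LOI) = 277.1 t; as yield: glass ÷ batch → 87.83%.

Batch per 2000 t glaze:
  sand: 1219 t
  Na-feldspar: 269.1 t
  sodium sulfate: 415.0 t
  red lead: 243.4 t
  barium carbonate: 130.4 t
Total batch = 2277 t; LOI loss = 277.1 t; yield = 87.83%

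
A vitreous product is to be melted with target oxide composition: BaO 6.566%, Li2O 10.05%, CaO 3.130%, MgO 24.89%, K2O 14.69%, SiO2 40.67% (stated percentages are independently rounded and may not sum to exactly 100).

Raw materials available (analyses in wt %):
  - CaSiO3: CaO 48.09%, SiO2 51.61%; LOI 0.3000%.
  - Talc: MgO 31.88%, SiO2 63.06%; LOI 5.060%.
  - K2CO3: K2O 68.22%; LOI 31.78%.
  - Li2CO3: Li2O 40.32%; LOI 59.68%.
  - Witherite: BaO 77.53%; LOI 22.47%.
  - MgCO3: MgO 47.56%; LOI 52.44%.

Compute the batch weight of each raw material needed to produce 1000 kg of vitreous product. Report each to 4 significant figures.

The working math holds full float precision at every stage — mid-chain values appear rounded to four significant figures within the worked lines — every reported number undergoes a single rounding; derived quantities, including net glass mass, totals, the yield, six oxide percentages, ignition loss, are rebuilt using the weight values per 1000 kg of glass at full precision precisely as stated by the problem or the answer.
Target masses of each oxide per 1000 kg vitreous product:
  BaO: 6.566% × 1000 = 65.66 kg
  Li2O: 10.05% × 1000 = 100.5 kg
  CaO: 3.130% × 1000 = 31.30 kg
  MgO: 24.89% × 1000 = 248.9 kg
  K2O: 14.69% × 1000 = 146.9 kg
  SiO2: 40.67% × 1000 = 406.7 kg
Balance tally, oxide-wise, applying the batch weights above, on the stated basis (summed amounts equal target values net of answer rounding effects):
  BaO: 84.69·0.7753 = 65.66 kg (target 65.66 kg)
  Li2O: 249.3·0.4032 = 100.5 kg (target 100.5 kg)
  CaO: 65.09·0.4809 = 31.30 kg (target 31.30 kg)
  MgO: 591.7·0.3188 + 126.7·0.4756 = 248.9 kg (target 248.9 kg)
  K2O: 215.3·0.6822 = 146.9 kg (target 146.9 kg)
  SiO2: 65.09·0.5161 + 591.7·0.6306 = 406.7 kg (target 406.7 kg)
Glass-mass sanity pass: batch total minus LOI = 1000 kg (summing oxide targets gives 1000 kg; the stated basis being 1000 kg — any gap is answer rounding).
Batch total: Σ batch = 1333 kg; Σ batch·LOI gives LOI loss = 332.8 kg; the yield ratio, glass ÷ batch: 75.03%.

Batch per 1000 kg vitreous product:
  CaSiO3: 65.09 kg
  Talc: 591.7 kg
  K2CO3: 215.3 kg
  Li2CO3: 249.3 kg
  Witherite: 84.69 kg
  MgCO3: 126.7 kg
Total batch = 1333 kg; LOI loss = 332.8 kg; yield = 75.03%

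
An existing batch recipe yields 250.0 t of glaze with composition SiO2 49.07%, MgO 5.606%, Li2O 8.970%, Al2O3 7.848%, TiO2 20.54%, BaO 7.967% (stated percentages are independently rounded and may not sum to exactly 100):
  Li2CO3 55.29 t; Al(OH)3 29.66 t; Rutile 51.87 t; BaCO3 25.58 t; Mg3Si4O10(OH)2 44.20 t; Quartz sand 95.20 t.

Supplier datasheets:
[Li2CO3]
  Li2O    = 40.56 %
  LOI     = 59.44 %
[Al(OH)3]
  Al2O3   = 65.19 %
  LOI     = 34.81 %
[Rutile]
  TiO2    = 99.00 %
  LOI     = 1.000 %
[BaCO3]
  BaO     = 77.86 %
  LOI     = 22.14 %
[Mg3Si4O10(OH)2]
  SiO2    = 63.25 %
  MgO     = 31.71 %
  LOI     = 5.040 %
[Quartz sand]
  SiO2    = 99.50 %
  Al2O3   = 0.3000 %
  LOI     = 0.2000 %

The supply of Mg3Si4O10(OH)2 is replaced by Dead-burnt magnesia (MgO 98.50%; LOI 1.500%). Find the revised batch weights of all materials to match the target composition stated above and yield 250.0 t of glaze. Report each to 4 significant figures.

Revised batch per 250.0 t glaze:
  Li2CO3: 55.29 t
  Al(OH)3: 29.53 t
  Rutile: 51.87 t
  BaCO3: 25.58 t
  Dead-burnt magnesia: 14.23 t
  Quartz sand: 123.3 t
Total batch = 299.8 t; LOI loss = 49.79 t

All internal work maintains full precision throughout; values along the way are shown (rounded to 4 significant digits) at each printed step; each reported number takes a single rounding. All derived quantities, which include glass mass, yield, the six compositions, the totals, ignition loss, are recomputed in full precision, as written in the problem or answer text, starting from the weights for 250.0 t of glass.
The oxide mass targets at 250.0 t glaze:
  SiO2: 49.07% × 250.0 = 122.7 t
  MgO: 5.606% × 250.0 = 14.02 t
  Li2O: 8.970% × 250.0 = 22.42 t
  Al2O3: 7.848% × 250.0 = 19.62 t
  TiO2: 20.54% × 250.0 = 51.35 t
  BaO: 7.967% × 250.0 = 19.92 t
Sums-versus-targets review working from each reported weight, for the quoted basis mass (oxide sums agree with the targets net of answer rounding effects):
  SiO2: 123.3·0.9950 = 122.7 t (target 122.7 t)
  MgO: 14.23·0.9850 = 14.02 t (target 14.02 t)
  Li2O: 55.29·0.4056 = 22.43 t (target 22.42 t)
  Al2O3: 29.53·0.6519 + 123.3·0.003000 = 19.62 t (target 19.62 t)
  TiO2: 51.87·0.9900 = 51.35 t (target 51.35 t)
  BaO: 25.58·0.7786 = 19.92 t (target 19.92 t)
The glass-mass cross-check: batch total minus LOI = 250.0 t (summing oxide targets gives 250.0 t; versus the stated basis of 250.0 t — a pure rounding effect).
Batch total: Σ batch = 299.8 t; LOI loss = Σ batch·LOI = 49.79 t; glass ÷ batch gives a yield of 83.39%.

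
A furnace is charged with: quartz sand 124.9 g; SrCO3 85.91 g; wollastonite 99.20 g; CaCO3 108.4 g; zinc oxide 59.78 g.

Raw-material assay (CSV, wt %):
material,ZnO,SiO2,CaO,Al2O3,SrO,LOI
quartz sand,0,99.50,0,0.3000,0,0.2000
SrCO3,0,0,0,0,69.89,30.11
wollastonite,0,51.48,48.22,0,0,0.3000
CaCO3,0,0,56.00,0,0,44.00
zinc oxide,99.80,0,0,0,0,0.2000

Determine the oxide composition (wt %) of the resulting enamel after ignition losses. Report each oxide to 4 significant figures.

Mid-chain values are displayed, rounded to 4 significant digits, as written. The working math maintains full float precision from start to finish. Every reported value is rounded once only. The derived quantities (the five compositions, LOI, net glass mass, the totals, yield) are recomputed at full float precision from the weighed amounts on 404.0 g of glass, exactly as printed in the problem or the answer.
Per-oxide mass from batch:
  ZnO: 59.78·0.9980 = 59.66 g
  SiO2: 124.9·0.9950 + 99.20·0.5148 = 175.3 g
  CaO: 99.20·0.4822 + 108.4·0.5600 = 108.5 g
  Al2O3: 124.9·0.003000 = 0.3747 g
  SrO: 85.91·0.6989 = 60.04 g
LOI: 124.9·0.002000 + 85.91·0.3011 + 99.20·0.003000 + 108.4·0.4400 + 59.78·0.002000 = 74.23 g
The glass mass, total less LOI, = 478.2 − 74.23 = 404.0 g (the oxide masses sum to this)
wt % = 100 × oxide mass / glass mass

Glass mass = 404.0 g (batch 478.2 − LOI 74.23).
Composition: ZnO 14.77%, SiO2 43.41%, CaO 26.87%, Al2O3 0.09276%, SrO 14.86%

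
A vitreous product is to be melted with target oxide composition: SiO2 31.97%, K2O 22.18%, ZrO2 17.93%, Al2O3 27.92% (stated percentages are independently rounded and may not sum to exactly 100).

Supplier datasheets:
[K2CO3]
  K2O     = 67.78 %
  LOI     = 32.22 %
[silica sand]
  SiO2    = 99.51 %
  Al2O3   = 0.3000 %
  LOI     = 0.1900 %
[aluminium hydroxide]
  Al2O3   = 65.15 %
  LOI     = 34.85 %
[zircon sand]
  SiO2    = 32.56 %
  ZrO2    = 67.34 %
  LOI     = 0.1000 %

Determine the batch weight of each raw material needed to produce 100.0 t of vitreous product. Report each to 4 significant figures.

Batch per 100.0 t vitreous product:
  K2CO3: 32.72 t
  silica sand: 23.42 t
  aluminium hydroxide: 42.75 t
  zircon sand: 26.63 t
Total batch = 125.5 t; LOI loss = 25.51 t; yield = 79.68%

Every computation holds full precision through every step — the intermediate values are printed rounded to 4 significant digits between the steps. A single rounding yields each reported figure — all derived quantities are computed in full float precision (glass mass, ignition loss, the yield, four oxide percentages, totals) from the weighed amounts at 100.0 t of glass as set out in the problem or the answer.
Per-oxide target masses for 100.0 t vitreous product:
  SiO2: 31.97% × 100.0 = 31.97 t
  K2O: 22.18% × 100.0 = 22.18 t
  ZrO2: 17.93% × 100.0 = 17.93 t
  Al2O3: 27.92% × 100.0 = 27.92 t
Per-oxide balance check on the weights just shown, relative to the basis at hand (every target is met by its sum exact up to rounding of places):
  SiO2: 23.42·0.9951 + 26.63·0.3256 = 31.98 t (target 31.97 t)
  K2O: 32.72·0.6778 = 22.18 t (target 22.18 t)
  ZrO2: 26.63·0.6734 = 17.93 t (target 17.93 t)
  Al2O3: 23.42·0.003000 + 42.75·0.6515 = 27.92 t (target 27.92 t)
Glass-mass closure: batch total minus LOI = 100.0 t (targets for the oxides total 100.0 t; versus the stated basis of 100.0 t — rounding explains the deltas).
Batch grand total — Σ batch = 125.5 t; Σ batch·LOI gives LOI loss = 25.51 t; as yield: glass ÷ batch → 79.68%.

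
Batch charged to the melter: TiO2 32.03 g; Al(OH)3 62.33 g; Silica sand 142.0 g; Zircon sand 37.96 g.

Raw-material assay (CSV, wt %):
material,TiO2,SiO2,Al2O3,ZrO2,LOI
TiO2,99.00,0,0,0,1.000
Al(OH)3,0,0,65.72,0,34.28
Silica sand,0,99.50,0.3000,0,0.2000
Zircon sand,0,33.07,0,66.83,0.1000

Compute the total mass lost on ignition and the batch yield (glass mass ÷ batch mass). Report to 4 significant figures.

LOI loss = 22.01 g; glass = 252.3 g; yield = 91.98%

Values along the way are displayed (rounded to 4 significant digits) on the page; each numeric step maintains exact precision in every operation. Every reported value is rounded only once; derived quantities, which include LOI, four oxide percentages, glass mass, yield, totals, are carried at exact precision, exactly as printed in the problem or the answer, starting from the weights on 252.3 g of glass.
Per-material ignition loss:
  TiO2: 32.03 × 0.01000 = 0.3203 g
  Al(OH)3: 62.33 × 0.3428 = 21.37 g
  Silica sand: 142.0 × 0.002000 = 0.2840 g
  Zircon sand: 37.96 × 0.001000 = 0.03796 g
Total LOI = 22.01 g
Glass = batch − LOI = 274.3 − 22.01 = 252.3 g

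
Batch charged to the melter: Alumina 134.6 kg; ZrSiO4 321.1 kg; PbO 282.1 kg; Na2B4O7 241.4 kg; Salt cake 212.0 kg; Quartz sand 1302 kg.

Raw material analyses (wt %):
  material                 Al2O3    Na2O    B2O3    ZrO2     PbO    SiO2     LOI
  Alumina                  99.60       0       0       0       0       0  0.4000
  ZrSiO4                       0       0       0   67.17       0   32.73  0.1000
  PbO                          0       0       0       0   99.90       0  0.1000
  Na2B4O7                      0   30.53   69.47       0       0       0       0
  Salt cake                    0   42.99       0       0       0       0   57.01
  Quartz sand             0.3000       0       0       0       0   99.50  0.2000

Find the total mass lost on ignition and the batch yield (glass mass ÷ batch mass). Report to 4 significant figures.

LOI loss = 124.6 kg; glass = 2369 kg; yield = 95.00%

Values along the way appear, with 4-significant-digit rounding, within the worked lines — every computation runs at full precision end to end. A single rounding yields every reported number. Derived quantities (glass mass, six oxide percentages, the yield, ignition loss, totals) are computed at full precision using the weight values on 2369 kg of glass as they appear in the problem or answer text.
Each material's LOI contribution:
  Alumina: 134.6 × 0.004000 = 0.5384 kg
  ZrSiO4: 321.1 × 0.001000 = 0.3211 kg
  PbO: 282.1 × 0.001000 = 0.2821 kg
  Na2B4O7: 241.4 × 0 = 0 kg
  Salt cake: 212.0 × 0.5701 = 120.9 kg
  Quartz sand: 1302 × 0.002000 = 2.604 kg
Total LOI = 124.6 kg
Glass = batch − LOI = 2493 − 124.6 = 2369 kg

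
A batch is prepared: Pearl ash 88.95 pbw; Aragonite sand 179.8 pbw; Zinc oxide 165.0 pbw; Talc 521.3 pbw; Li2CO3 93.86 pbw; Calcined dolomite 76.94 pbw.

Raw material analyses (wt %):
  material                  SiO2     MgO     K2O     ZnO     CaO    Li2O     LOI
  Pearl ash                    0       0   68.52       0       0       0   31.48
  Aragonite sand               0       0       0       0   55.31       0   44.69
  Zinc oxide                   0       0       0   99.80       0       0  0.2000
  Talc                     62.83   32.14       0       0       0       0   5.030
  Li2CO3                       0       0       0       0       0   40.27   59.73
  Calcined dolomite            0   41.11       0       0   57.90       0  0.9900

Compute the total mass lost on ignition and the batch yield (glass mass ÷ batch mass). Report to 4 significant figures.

Values along the way are shown (rounded to four significant figures) when written out; each numeric step maintains full precision in every operation — each reported result is rounded only once. All derived quantities, which include the yield, LOI, the six compositions, totals, net glass mass, are carried in full precision, exactly as shown in problem or answer, starting from the weights per 934.1 pbw of glass.
Loss on ignition, line by line:
  Pearl ash: 88.95 × 0.3148 = 28.00 pbw
  Aragonite sand: 179.8 × 0.4469 = 80.35 pbw
  Zinc oxide: 165.0 × 0.002000 = 0.3300 pbw
  Talc: 521.3 × 0.05030 = 26.22 pbw
  Li2CO3: 93.86 × 0.5973 = 56.06 pbw
  Calcined dolomite: 76.94 × 0.009900 = 0.7617 pbw
Total LOI = 191.7 pbw
Glass = batch − LOI = 1126 − 191.7 = 934.1 pbw

LOI loss = 191.7 pbw; glass = 934.1 pbw; yield = 82.97%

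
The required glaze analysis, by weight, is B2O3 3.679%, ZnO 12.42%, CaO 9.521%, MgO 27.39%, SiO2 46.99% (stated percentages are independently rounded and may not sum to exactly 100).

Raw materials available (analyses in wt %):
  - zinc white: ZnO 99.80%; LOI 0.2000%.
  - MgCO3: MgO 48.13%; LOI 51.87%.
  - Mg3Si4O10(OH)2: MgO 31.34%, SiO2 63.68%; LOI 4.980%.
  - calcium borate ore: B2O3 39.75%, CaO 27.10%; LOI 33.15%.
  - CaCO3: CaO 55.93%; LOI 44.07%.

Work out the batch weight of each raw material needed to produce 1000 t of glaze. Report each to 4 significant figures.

Working values are displayed rounded to four significant digits alongside each step; the working math keeps exact precision at every stage; every reported figure is rounded once only. All derived quantities, including the yield, five oxide percentages, ignition loss, glass mass, totals, are computed from the batch weights for 1000 t of glass in full precision, exactly as shown in the question or the answer.
Oxide mass targets, per 1000 t glaze:
  B2O3: 3.679% × 1000 = 36.79 t
  ZnO: 12.42% × 1000 = 124.2 t
  CaO: 9.521% × 1000 = 95.21 t
  MgO: 27.39% × 1000 = 273.9 t
  SiO2: 46.99% × 1000 = 469.9 t
Verifying the oxide balance with the batch weights as given, for the quoted basis mass (sums match the target masses up to rounding of the answer):
  B2O3: 92.55·0.3975 = 36.79 t (target 36.79 t)
  ZnO: 124.4·0.9980 = 124.2 t (target 124.2 t)
  CaO: 92.55·0.2710 + 125.4·0.5593 = 95.22 t (target 95.21 t)
  MgO: 88.59·0.4813 + 737.9·0.3134 = 273.9 t (target 273.9 t)
  SiO2: 737.9·0.6368 = 469.9 t (target 469.9 t)
Glass-mass bookkeeping: total batch − LOI = 999.9 t (per-oxide target masses sum to 1000 t; with the basis standing at 1000 t — deltas are rounding alone).
Summing the batch: Σ batch = 1169 t; Σ batch·LOI gives LOI loss = 168.9 t; the yield ratio, glass ÷ batch: 85.55%.

Batch per 1000 t glaze:
  zinc white: 124.4 t
  MgCO3: 88.59 t
  Mg3Si4O10(OH)2: 737.9 t
  calcium borate ore: 92.55 t
  CaCO3: 125.4 t
Total batch = 1169 t; LOI loss = 168.9 t; yield = 85.55%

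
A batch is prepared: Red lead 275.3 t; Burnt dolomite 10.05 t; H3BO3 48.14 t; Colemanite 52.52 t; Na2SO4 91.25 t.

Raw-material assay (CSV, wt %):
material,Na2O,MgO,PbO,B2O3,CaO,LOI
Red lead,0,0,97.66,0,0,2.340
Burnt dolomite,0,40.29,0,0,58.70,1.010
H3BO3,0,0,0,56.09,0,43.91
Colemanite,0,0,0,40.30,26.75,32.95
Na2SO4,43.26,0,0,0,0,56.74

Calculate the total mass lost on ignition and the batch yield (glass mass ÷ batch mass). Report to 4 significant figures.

LOI loss = 96.76 t; glass = 380.5 t; yield = 79.73%

Rounding to 4 significant digits applies to every working value as shown. Each numeric step keeps full float precision at every stage; exactly one rounding is applied to every reported value. Derived quantities, which include yield, the five compositions, totals, glass mass, LOI, are rebuilt at full precision, as quoted within the problem or the answer, from the weighed amounts for 380.5 t of glass.
Each material's LOI contribution:
  Red lead: 275.3 × 0.02340 = 6.442 t
  Burnt dolomite: 10.05 × 0.01010 = 0.1015 t
  H3BO3: 48.14 × 0.4391 = 21.14 t
  Colemanite: 52.52 × 0.3295 = 17.31 t
  Na2SO4: 91.25 × 0.5674 = 51.78 t
Total LOI = 96.76 t
Glass = batch − LOI = 477.3 − 96.76 = 380.5 t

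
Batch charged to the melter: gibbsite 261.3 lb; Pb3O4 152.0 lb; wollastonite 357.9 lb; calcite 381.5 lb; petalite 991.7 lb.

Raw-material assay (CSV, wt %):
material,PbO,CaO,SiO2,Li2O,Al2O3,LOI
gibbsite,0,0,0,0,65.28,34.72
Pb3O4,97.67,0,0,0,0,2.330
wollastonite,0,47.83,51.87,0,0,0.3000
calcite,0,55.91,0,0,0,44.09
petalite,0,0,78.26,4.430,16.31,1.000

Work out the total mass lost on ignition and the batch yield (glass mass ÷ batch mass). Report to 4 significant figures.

LOI loss = 273.5 lb; glass = 1871 lb; yield = 87.25%

All internal work keeps exact precision from first step to last. Values along the way are displayed rounded off to 4 significant digits within the worked lines — a single rounding finalizes each reported figure — all derived quantities (totals, the five compositions, yield, net glass mass, LOI) are carried at full float precision starting from the weights at 1871 lb of glass as quoted within problem or answer.
Ignition loss by material:
  gibbsite: 261.3 × 0.3472 = 90.72 lb
  Pb3O4: 152.0 × 0.02330 = 3.542 lb
  wollastonite: 357.9 × 0.003000 = 1.074 lb
  calcite: 381.5 × 0.4409 = 168.2 lb
  petalite: 991.7 × 0.01000 = 9.917 lb
Total LOI = 273.5 lb
Glass = batch − LOI = 2144 − 273.5 = 1871 lb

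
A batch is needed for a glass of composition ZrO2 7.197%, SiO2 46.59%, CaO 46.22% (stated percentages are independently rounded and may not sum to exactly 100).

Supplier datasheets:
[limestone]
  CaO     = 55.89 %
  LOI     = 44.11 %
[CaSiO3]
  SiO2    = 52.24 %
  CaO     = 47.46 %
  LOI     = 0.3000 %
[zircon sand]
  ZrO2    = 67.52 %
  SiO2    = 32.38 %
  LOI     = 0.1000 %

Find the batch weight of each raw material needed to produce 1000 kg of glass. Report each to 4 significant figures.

All internal work holds exact precision throughout. The intermediate values are displayed, rounded to 4 significant digits, within the worked lines. Every reported value takes exactly one rounding. All derived quantities, including glass mass, the yield, three oxide percentages, LOI, totals, are re-derived using the weight values for 1000 kg of glass at full float precision precisely as stated by question or answer.
Oxide mass targets, per 1000 kg glass:
  ZrO2: 7.197% × 1000 = 71.97 kg
  SiO2: 46.59% × 1000 = 465.9 kg
  CaO: 46.22% × 1000 = 462.2 kg
Checking each oxide sum given the weights on record, relative to the basis at hand (target by target, the sums agree given rounding of the digits):
  ZrO2: 106.6·0.6752 = 71.98 kg (target 71.97 kg)
  SiO2: 825.8·0.5224 + 106.6·0.3238 = 465.9 kg (target 465.9 kg)
  CaO: 125.8·0.5589 + 825.8·0.4746 = 462.2 kg (target 462.2 kg)
Auditing the glass mass value: total batch − LOI = 1000 kg (the Σ of target masses is 1000 kg; the stated basis being 1000 kg — deltas are rounding alone).
Adding the batch up: Σ batch = 1058 kg; loss to ignition Σ batch·LOI = 58.07 kg; glass ÷ batch gives a yield of 94.51%.

Batch per 1000 kg glass:
  limestone: 125.8 kg
  CaSiO3: 825.8 kg
  zircon sand: 106.6 kg
Total batch = 1058 kg; LOI loss = 58.07 kg; yield = 94.51%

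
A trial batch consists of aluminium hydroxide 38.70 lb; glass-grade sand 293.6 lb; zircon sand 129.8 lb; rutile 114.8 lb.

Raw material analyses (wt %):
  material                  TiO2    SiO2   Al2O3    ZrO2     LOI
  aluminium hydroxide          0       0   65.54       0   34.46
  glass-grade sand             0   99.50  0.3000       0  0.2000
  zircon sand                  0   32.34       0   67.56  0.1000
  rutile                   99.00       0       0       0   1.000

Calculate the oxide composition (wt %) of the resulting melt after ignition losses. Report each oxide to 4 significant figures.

The working math maintains full float precision at all times. Intermediates appear rounded to four significant digits alongside each step — each reported result is rounded once only. The derived quantities are rebuilt at full precision (glass mass, the yield, four oxide percentages, LOI, totals) from the batch weights at 561.7 lb of glass, as they appear in the problem or answer text.
Mass of each oxide from the mix:
  TiO2: 114.8·0.9900 = 113.7 lb
  SiO2: 293.6·0.9950 + 129.8·0.3234 = 334.1 lb
  Al2O3: 38.70·0.6554 + 293.6·0.003000 = 26.24 lb
  ZrO2: 129.8·0.6756 = 87.69 lb
LOI: 38.70·0.3446 + 293.6·0.002000 + 129.8·0.001000 + 114.8·0.01000 = 15.20 lb
The glass mass, total less LOI, = 576.9 − 15.20 = 561.7 lb (equal to the oxide-mass sum)
percent by weight: oxide/glass ×100

Glass mass = 561.7 lb (batch 576.9 − LOI 15.20).
Composition: TiO2 20.23%, SiO2 59.48%, Al2O3 4.672%, ZrO2 15.61%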